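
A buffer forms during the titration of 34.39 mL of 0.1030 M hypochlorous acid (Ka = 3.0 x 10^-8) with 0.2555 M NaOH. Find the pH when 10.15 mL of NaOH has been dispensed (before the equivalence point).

7.96

Initial n(HClO) = 0.1030 x 0.03439 = 0.003542 mol.
n(NaOH) added = 0.2555 x 0.01015 = 0.002593 mol, converting that many moles of HClO to ClO-.
Remaining n(HClO) = 0.0009488 mol; n(ClO-) = 0.002593 mol.
By Henderson-Hasselbalch, pH = pKa + log([A^-]/[HA]) = 7.52 + log(0.002593/0.0009488) = 7.52 + (+0.44) = 7.96.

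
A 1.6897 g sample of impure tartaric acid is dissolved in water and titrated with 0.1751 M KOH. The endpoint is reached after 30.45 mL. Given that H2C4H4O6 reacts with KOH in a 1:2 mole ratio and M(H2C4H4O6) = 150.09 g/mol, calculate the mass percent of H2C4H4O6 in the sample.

23.7%

n(KOH) = 0.1751 x 0.03045 = 0.005332 mol.
n(H2C4H4O6) = 0.005332 / 2 = 0.002666 mol.
mass of H2C4H4O6 = 0.002666 x 150.09 = 0.4001 g.
% purity = 0.4001 / 1.6897 x 100 = 23.7%.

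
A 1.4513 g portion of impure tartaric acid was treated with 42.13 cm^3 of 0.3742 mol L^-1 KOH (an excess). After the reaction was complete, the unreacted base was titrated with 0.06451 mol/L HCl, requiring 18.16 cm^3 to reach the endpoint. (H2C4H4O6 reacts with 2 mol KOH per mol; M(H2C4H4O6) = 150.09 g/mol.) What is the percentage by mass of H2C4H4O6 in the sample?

Total n(KOH) added = 0.3742 x 0.04213 = 0.01577 mol.
n(HCl) used = 0.06451 x 0.01816 = 0.001172 mol, which equals the excess n(KOH).
So n(KOH) consumed by the sample = 0.01577 - 0.001172 = 0.01459 mol.
n(H2C4H4O6) = 0.01459 / 2 = 0.007297 mol.
mass H2C4H4O6 = 0.007297 x 150.09 = 1.095 g, so %H2C4H4O6 = 1.095/1.4513 x 100 = 75.5%.

75.5%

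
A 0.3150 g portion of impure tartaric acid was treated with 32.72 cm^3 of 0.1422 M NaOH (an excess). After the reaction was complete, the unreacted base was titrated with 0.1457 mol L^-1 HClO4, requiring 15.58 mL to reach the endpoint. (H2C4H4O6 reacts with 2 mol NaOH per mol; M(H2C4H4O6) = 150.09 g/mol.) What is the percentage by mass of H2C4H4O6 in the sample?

Total n(NaOH) added = 0.1422 x 0.03272 = 0.004653 mol.
n(HClO4) used = 0.1457 x 0.01558 = 0.002270 mol, which equals the excess n(NaOH).
So n(NaOH) consumed by the sample = 0.004653 - 0.002270 = 0.002383 mol.
n(H2C4H4O6) = 0.002383 / 2 = 0.001191 mol.
mass H2C4H4O6 = 0.001191 x 150.09 = 0.1788 g, so %H2C4H4O6 = 0.1788/0.3150 x 100 = 56.8%.

56.8%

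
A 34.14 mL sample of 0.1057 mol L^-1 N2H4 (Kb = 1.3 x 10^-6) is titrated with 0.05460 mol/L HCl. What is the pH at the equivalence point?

4.78

n(N2H4) = 0.1057 x 0.03414 = 0.003609 mol; V(HCl) at equivalence = 0.003609/0.05460 = 0.06609 L.
At equivalence the base is fully converted to N2H5+; total volume = 0.1002 L, so [N2H5+] = 0.003609/0.1002 = 0.03600 M.
Ka(N2H5+) = Kw/Kb = 1.0e-14 / 1.3 x 10^-6 = 7.69e-9.
[H^+] = sqrt(Ka x [N2H5+]) = sqrt(7.69e-9 x 0.03600) = 1.66e-5 M.
pH = -log(1.66e-5) = 4.78.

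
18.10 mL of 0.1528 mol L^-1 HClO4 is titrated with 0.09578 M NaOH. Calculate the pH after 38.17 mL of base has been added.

n(acid) = 0.1528 x 0.01810 = 0.002766 mol; n(NaOH) added = 0.09578 x 0.03817 = 0.003656 mol.
Base is in excess by 0.003656 - 0.002766 = 0.0008902 mol in a total volume of 0.05627 L.
[OH^-] = 0.0008902/0.05627 = 0.01582 M, so pOH = 1.80 and pH = 14.00 - 1.80 = 12.20.

12.20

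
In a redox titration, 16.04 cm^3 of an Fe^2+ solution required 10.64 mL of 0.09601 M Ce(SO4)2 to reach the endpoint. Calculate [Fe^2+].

n(Ce(SO4)2) = 0.09601 x 0.01064 = 0.001022 mol.
From the balanced equation, 1 mol Ce(SO4)2 reacts with 1 mol Fe^2+, so n(Fe^2+) = 0.001022 x 1/1 = 0.001022 mol.
[Fe^2+] = 0.001022 / 0.01604 L = 0.0637 M.

0.0637 M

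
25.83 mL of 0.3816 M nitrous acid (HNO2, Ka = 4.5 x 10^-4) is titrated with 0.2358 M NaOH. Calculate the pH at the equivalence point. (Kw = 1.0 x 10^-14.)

8.26

n(HNO2) = 0.3816 x 0.02583 = 0.009857 mol; V(NaOH) at equivalence = 0.009857/0.2358 = 0.04180 L.
At equivalence all the acid is converted to NO2-; total volume = 0.02583 + 0.04180 = 0.06763 L, so [NO2-] = 0.009857/0.06763 = 0.1457 M.
Kb = Kw/Ka = 1.0e-14 / 4.5 x 10^-4 = 2.22e-11.
[OH^-] = sqrt(Kb x [NO2-]) = sqrt(2.22e-11 x 0.1457) = 1.80e-6 M.
pOH = 5.74, so pH = 14.00 - 5.74 = 8.26.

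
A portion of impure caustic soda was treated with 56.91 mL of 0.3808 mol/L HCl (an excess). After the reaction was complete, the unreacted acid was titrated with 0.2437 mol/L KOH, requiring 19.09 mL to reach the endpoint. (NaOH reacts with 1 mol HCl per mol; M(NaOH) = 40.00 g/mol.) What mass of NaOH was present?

0.681 g

Total n(HCl) added = 0.3808 x 0.05691 = 0.02167 mol.
n(KOH) used = 0.2437 x 0.01909 = 0.004652 mol, which equals the excess n(HCl).
So n(HCl) consumed by the sample = 0.02167 - 0.004652 = 0.01702 mol.
n(NaOH) = 0.01702 / 1 = 0.01702 mol.
mass = 0.01702 mol x 40.00 g/mol = 0.681 g.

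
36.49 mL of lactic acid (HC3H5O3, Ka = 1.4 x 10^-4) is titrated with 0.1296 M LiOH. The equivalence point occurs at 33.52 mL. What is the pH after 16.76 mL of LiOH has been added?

16.76 mL is exactly half the equivalence volume (33.52/2), i.e. the half-equivalence point.
There, n(HA) = n(A^-), so pH = pKa = -log(1.4 x 10^-4) = 3.85.

3.85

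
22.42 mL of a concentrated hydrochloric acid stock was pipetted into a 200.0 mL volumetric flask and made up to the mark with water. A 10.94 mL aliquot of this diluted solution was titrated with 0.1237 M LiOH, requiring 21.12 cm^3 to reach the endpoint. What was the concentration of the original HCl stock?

n(LiOH) = 0.1237 x 0.02112 = 0.002613 mol.
n(HCl) in the aliquot = 0.002613 mol.
[diluted HCl] = 0.002613 / 0.01094 = 0.2388 M.
Dilution factor = 200.0/22.42 = 8.921, so [stock] = 0.2388 x 8.921 = 2.13 M.

2.13 M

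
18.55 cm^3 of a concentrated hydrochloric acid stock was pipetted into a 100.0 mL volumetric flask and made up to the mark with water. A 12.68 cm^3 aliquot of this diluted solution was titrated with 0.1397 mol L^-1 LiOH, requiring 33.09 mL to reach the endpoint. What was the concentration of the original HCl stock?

n(LiOH) = 0.1397 x 0.03309 = 0.004623 mol.
n(HCl) in the aliquot = 0.004623 mol.
[diluted HCl] = 0.004623 / 0.01268 = 0.3646 M.
Dilution factor = 100.0/18.55 = 5.391, so [stock] = 0.3646 x 5.391 = 1.97 M.

1.97 M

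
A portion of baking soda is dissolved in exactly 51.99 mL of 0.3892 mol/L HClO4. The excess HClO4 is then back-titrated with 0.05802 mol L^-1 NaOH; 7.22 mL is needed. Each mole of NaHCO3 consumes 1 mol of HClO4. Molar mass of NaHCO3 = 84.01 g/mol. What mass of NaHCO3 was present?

1.66 g

Total n(HClO4) added = 0.3892 x 0.05199 = 0.02023 mol.
n(NaOH) used = 0.05802 x 0.007220 = 0.0004189 mol, which equals the excess n(HClO4).
So n(HClO4) consumed by the sample = 0.02023 - 0.0004189 = 0.01982 mol.
n(NaHCO3) = 0.01982 / 1 = 0.01982 mol.
mass = 0.01982 mol x 84.01 g/mol = 1.66 g.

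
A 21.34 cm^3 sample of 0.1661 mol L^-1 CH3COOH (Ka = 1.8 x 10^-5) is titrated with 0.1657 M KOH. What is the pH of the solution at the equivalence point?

8.83

n(CH3COOH) = 0.1661 x 0.02134 = 0.003545 mol; V(KOH) at equivalence = 0.003545/0.1657 = 0.02139 L.
At equivalence all the acid is converted to CH3COO-; total volume = 0.02134 + 0.02139 = 0.04273 L, so [CH3COO-] = 0.003545/0.04273 = 0.08295 M.
Kb = Kw/Ka = 1.0e-14 / 1.8 x 10^-5 = 5.56e-10.
[OH^-] = sqrt(Kb x [CH3COO-]) = sqrt(5.56e-10 x 0.08295) = 6.79e-6 M.
pOH = 5.17, so pH = 14.00 - 5.17 = 8.83.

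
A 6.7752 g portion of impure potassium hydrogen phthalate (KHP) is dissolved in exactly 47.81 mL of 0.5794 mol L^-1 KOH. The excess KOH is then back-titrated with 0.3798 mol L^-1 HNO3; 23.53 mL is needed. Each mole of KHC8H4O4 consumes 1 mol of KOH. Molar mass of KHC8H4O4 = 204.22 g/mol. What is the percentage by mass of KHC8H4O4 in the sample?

56.6%

Total n(KOH) added = 0.5794 x 0.04781 = 0.02770 mol.
n(HNO3) used = 0.3798 x 0.02353 = 0.008937 mol, which equals the excess n(KOH).
So n(KOH) consumed by the sample = 0.02770 - 0.008937 = 0.01876 mol.
n(KHC8H4O4) = 0.01876 / 1 = 0.01876 mol.
mass KHC8H4O4 = 0.01876 x 204.22 = 3.832 g, so %KHC8H4O4 = 3.832/6.7752 x 100 = 56.6%.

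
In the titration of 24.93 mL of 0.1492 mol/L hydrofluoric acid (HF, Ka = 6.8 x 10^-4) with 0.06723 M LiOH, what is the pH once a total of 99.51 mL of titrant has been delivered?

n(acid) = 0.1492 x 0.02493 = 0.003720 mol; n(LiOH) added = 0.06723 x 0.09951 = 0.006690 mol.
Base is in excess by 0.006690 - 0.003720 = 0.002971 mol in a total volume of 0.1244 L.
[OH^-] = 0.002971/0.1244 = 0.02387 M, so pOH = 1.62 and pH = 14.00 - 1.62 = 12.38.

12.38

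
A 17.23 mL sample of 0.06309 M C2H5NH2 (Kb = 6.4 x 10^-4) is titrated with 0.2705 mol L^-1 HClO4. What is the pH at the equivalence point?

6.05

n(C2H5NH2) = 0.06309 x 0.01723 = 0.001087 mol; V(HClO4) at equivalence = 0.001087/0.2705 = 0.004019 L.
At equivalence the base is fully converted to C2H5NH3+; total volume = 0.02125 L, so [C2H5NH3+] = 0.001087/0.02125 = 0.05116 M.
Ka(C2H5NH3+) = Kw/Kb = 1.0e-14 / 6.4 x 10^-4 = 1.56e-11.
[H^+] = sqrt(Ka x [C2H5NH3+]) = sqrt(1.56e-11 x 0.05116) = 8.94e-7 M.
pH = -log(8.94e-7) = 6.05.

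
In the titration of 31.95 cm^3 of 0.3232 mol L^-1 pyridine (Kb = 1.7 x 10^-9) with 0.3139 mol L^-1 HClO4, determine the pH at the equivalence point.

3.01

n(C5H5N) = 0.3232 x 0.03195 = 0.01033 mol; V(HClO4) at equivalence = 0.01033/0.3139 = 0.03290 L.
At equivalence the base is fully converted to C5H5NH+; total volume = 0.06485 L, so [C5H5NH+] = 0.01033/0.06485 = 0.1592 M.
Ka(C5H5NH+) = Kw/Kb = 1.0e-14 / 1.7 x 10^-9 = 5.88e-6.
[H^+] = sqrt(Ka x [C5H5NH+]) = sqrt(5.88e-6 x 0.1592) = 0.000968 M.
pH = -log(0.000968) = 3.01.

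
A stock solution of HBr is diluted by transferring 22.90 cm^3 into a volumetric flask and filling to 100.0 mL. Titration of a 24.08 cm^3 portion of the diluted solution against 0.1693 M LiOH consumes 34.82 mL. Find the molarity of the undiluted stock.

1.07 M

n(LiOH) = 0.1693 x 0.03482 = 0.005895 mol.
n(HBr) in the aliquot = 0.005895 mol.
[diluted HBr] = 0.005895 / 0.02408 = 0.2448 M.
Dilution factor = 100.0/22.90 = 4.367, so [stock] = 0.2448 x 4.367 = 1.07 M.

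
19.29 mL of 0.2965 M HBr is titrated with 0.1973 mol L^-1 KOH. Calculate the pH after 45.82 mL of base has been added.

n(acid) = 0.2965 x 0.01929 = 0.005719 mol; n(KOH) added = 0.1973 x 0.04582 = 0.009040 mol.
Base is in excess by 0.009040 - 0.005719 = 0.003321 mol in a total volume of 0.06511 L.
[OH^-] = 0.003321/0.06511 = 0.05100 M, so pOH = 1.29 and pH = 14.00 - 1.29 = 12.71.

12.71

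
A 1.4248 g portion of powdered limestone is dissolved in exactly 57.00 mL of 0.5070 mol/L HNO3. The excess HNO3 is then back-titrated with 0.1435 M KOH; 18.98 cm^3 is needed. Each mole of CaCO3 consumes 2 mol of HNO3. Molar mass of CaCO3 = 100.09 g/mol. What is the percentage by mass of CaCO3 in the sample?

Total n(HNO3) added = 0.5070 x 0.05700 = 0.02890 mol.
n(KOH) used = 0.1435 x 0.01898 = 0.002724 mol, which equals the excess n(HNO3).
So n(HNO3) consumed by the sample = 0.02890 - 0.002724 = 0.02618 mol.
n(CaCO3) = 0.02618 / 2 = 0.01309 mol.
mass CaCO3 = 0.01309 x 100.09 = 1.310 g, so %CaCO3 = 1.310/1.4248 x 100 = 91.9%.

91.9%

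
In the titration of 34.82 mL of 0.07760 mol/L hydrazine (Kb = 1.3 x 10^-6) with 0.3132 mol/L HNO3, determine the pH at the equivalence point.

n(N2H4) = 0.07760 x 0.03482 = 0.002702 mol; V(HNO3) at equivalence = 0.002702/0.3132 = 0.008627 L.
At equivalence the base is fully converted to N2H5+; total volume = 0.04345 L, so [N2H5+] = 0.002702/0.04345 = 0.06219 M.
Ka(N2H5+) = Kw/Kb = 1.0e-14 / 1.3 x 10^-6 = 7.69e-9.
[H^+] = sqrt(Ka x [N2H5+]) = sqrt(7.69e-9 x 0.06219) = 2.19e-5 M.
pH = -log(2.19e-5) = 4.66.

4.66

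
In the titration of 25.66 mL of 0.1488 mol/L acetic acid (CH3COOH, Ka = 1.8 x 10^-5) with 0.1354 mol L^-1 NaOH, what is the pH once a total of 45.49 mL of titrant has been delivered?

n(acid) = 0.1488 x 0.02566 = 0.003818 mol; n(NaOH) added = 0.1354 x 0.04549 = 0.006159 mol.
Base is in excess by 0.006159 - 0.003818 = 0.002341 mol in a total volume of 0.07115 L.
[OH^-] = 0.002341/0.07115 = 0.03290 M, so pOH = 1.48 and pH = 14.00 - 1.48 = 12.52.

12.52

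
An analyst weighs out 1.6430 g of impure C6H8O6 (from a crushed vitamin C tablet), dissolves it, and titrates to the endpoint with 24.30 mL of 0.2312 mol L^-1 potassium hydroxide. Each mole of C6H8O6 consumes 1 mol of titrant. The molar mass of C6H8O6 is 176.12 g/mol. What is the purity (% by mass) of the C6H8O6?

n(KOH) = 0.2312 x 0.02430 = 0.005618 mol.
n(C6H8O6) = 0.005618 / 1 = 0.005618 mol.
mass of C6H8O6 = 0.005618 x 176.12 = 0.9895 g.
% purity = 0.9895 / 1.6430 x 100 = 60.2%.

60.2%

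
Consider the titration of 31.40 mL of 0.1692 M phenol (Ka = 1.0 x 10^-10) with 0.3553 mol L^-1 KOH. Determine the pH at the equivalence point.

n(C6H5OH) = 0.1692 x 0.03140 = 0.005313 mol; V(KOH) at equivalence = 0.005313/0.3553 = 0.01495 L.
At equivalence all the acid is converted to C6H5O-; total volume = 0.03140 + 0.01495 = 0.04635 L, so [C6H5O-] = 0.005313/0.04635 = 0.1146 M.
Kb = Kw/Ka = 1.0e-14 / 1.0 x 10^-10 = 0.000100.
[OH^-] = sqrt(Kb x [C6H5O-]) = sqrt(0.000100 x 0.1146) = 0.00339 M.
pOH = 2.47, so pH = 14.00 - 2.47 = 11.53.

11.53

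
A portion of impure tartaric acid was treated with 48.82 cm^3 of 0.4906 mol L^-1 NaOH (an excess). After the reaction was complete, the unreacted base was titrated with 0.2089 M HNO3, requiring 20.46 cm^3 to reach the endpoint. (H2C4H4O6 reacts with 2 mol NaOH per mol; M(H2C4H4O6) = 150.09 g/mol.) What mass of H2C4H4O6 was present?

Total n(NaOH) added = 0.4906 x 0.04882 = 0.02395 mol.
n(HNO3) used = 0.2089 x 0.02046 = 0.004274 mol, which equals the excess n(NaOH).
So n(NaOH) consumed by the sample = 0.02395 - 0.004274 = 0.01968 mol.
n(H2C4H4O6) = 0.01968 / 2 = 0.009838 mol.
mass = 0.009838 mol x 150.09 g/mol = 1.48 g.

1.48 g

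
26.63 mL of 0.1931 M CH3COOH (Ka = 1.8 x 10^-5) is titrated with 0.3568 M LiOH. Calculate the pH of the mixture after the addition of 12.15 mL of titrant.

Initial n(CH3COOH) = 0.1931 x 0.02663 = 0.005142 mol.
n(LiOH) added = 0.3568 x 0.01215 = 0.004335 mol, converting that many moles of CH3COOH to CH3COO-.
Remaining n(CH3COOH) = 0.0008071 mol; n(CH3COO-) = 0.004335 mol.
By Henderson-Hasselbalch, pH = pKa + log([A^-]/[HA]) = 4.74 + log(0.004335/0.0008071) = 4.74 + (+0.73) = 5.47.

5.47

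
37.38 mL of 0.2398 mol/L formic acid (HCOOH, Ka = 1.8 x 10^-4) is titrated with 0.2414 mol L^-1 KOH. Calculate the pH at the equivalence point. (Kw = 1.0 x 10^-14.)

n(HCOOH) = 0.2398 x 0.03738 = 0.008964 mol; V(KOH) at equivalence = 0.008964/0.2414 = 0.03713 L.
At equivalence all the acid is converted to HCOO-; total volume = 0.03738 + 0.03713 = 0.07451 L, so [HCOO-] = 0.008964/0.07451 = 0.1203 M.
Kb = Kw/Ka = 1.0e-14 / 1.8 x 10^-4 = 5.56e-11.
[OH^-] = sqrt(Kb x [HCOO-]) = sqrt(5.56e-11 x 0.1203) = 2.59e-6 M.
pOH = 5.59, so pH = 14.00 - 5.59 = 8.41.

8.41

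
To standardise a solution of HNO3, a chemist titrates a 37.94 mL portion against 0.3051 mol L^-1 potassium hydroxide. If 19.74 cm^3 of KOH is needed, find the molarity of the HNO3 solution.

n(KOH) delivered = 0.3051 x 0.01974 = 0.006023 mol.
For a 1:1 reaction, n(HNO3) = 0.006023 mol.
[HNO3] = 0.006023 mol / 0.03794 L = 0.159 M.

0.159 M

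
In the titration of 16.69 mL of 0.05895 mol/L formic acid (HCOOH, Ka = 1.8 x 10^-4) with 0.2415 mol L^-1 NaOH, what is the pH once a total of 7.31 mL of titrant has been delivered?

n(acid) = 0.05895 x 0.01669 = 0.0009839 mol; n(NaOH) added = 0.2415 x 0.007310 = 0.001765 mol.
Base is in excess by 0.001765 - 0.0009839 = 0.0007815 mol in a total volume of 0.02400 L.
[OH^-] = 0.0007815/0.02400 = 0.03256 M, so pOH = 1.49 and pH = 14.00 - 1.49 = 12.51.

12.51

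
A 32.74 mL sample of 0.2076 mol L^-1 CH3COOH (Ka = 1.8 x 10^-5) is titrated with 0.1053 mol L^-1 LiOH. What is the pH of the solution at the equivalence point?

n(CH3COOH) = 0.2076 x 0.03274 = 0.006797 mol; V(LiOH) at equivalence = 0.006797/0.1053 = 0.06455 L.
At equivalence all the acid is converted to CH3COO-; total volume = 0.03274 + 0.06455 = 0.09729 L, so [CH3COO-] = 0.006797/0.09729 = 0.06986 M.
Kb = Kw/Ka = 1.0e-14 / 1.8 x 10^-5 = 5.56e-10.
[OH^-] = sqrt(Kb x [CH3COO-]) = sqrt(5.56e-10 x 0.06986) = 6.23e-6 M.
pOH = 5.21, so pH = 14.00 - 5.21 = 8.79.

8.79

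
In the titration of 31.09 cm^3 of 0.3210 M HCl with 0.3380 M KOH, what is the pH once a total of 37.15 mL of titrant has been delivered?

n(acid) = 0.3210 x 0.03109 = 0.009980 mol; n(KOH) added = 0.3380 x 0.03715 = 0.01256 mol.
Base is in excess by 0.01256 - 0.009980 = 0.002577 mol in a total volume of 0.06824 L.
[OH^-] = 0.002577/0.06824 = 0.03776 M, so pOH = 1.42 and pH = 14.00 - 1.42 = 12.58.

12.58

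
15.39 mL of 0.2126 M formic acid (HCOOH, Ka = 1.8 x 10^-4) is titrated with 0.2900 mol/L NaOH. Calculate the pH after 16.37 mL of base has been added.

n(acid) = 0.2126 x 0.01539 = 0.003272 mol; n(NaOH) added = 0.2900 x 0.01637 = 0.004747 mol.
Base is in excess by 0.004747 - 0.003272 = 0.001475 mol in a total volume of 0.03176 L.
[OH^-] = 0.001475/0.03176 = 0.04645 M, so pOH = 1.33 and pH = 14.00 - 1.33 = 12.67.

12.67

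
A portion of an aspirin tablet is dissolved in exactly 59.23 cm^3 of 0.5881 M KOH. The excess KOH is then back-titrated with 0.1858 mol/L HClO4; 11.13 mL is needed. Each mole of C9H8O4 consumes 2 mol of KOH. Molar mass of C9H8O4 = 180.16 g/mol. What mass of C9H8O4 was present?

2.95 g

Total n(KOH) added = 0.5881 x 0.05923 = 0.03483 mol.
n(HClO4) used = 0.1858 x 0.01113 = 0.002068 mol, which equals the excess n(KOH).
So n(KOH) consumed by the sample = 0.03483 - 0.002068 = 0.03277 mol.
n(C9H8O4) = 0.03277 / 2 = 0.01638 mol.
mass = 0.01638 mol x 180.16 g/mol = 2.95 g.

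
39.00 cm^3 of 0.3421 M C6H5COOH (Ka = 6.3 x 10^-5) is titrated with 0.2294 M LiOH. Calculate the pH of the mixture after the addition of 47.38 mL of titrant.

Initial n(C6H5COOH) = 0.3421 x 0.03900 = 0.01334 mol.
n(LiOH) added = 0.2294 x 0.04738 = 0.01087 mol, converting that many moles of C6H5COOH to C6H5COO-.
Remaining n(C6H5COOH) = 0.002473 mol; n(C6H5COO-) = 0.01087 mol.
By Henderson-Hasselbalch, pH = pKa + log([A^-]/[HA]) = 4.20 + log(0.01087/0.002473) = 4.20 + (+0.64) = 4.84.

4.84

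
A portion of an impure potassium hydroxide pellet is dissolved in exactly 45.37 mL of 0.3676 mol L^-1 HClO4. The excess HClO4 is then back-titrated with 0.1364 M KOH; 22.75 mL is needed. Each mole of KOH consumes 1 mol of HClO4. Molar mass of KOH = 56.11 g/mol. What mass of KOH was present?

0.762 g

Total n(HClO4) added = 0.3676 x 0.04537 = 0.01668 mol.
n(KOH) used = 0.1364 x 0.02275 = 0.003103 mol, which equals the excess n(HClO4).
So n(HClO4) consumed by the sample = 0.01668 - 0.003103 = 0.01357 mol.
n(KOH) = 0.01357 / 1 = 0.01357 mol.
mass = 0.01357 mol x 56.11 g/mol = 0.762 g.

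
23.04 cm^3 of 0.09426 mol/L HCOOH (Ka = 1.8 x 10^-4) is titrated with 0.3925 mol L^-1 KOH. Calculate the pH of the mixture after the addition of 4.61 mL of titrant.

Initial n(HCOOH) = 0.09426 x 0.02304 = 0.002172 mol.
n(KOH) added = 0.3925 x 0.004610 = 0.001809 mol, converting that many moles of HCOOH to HCOO-.
Remaining n(HCOOH) = 0.0003623 mol; n(HCOO-) = 0.001809 mol.
By Henderson-Hasselbalch, pH = pKa + log([A^-]/[HA]) = 3.74 + log(0.001809/0.0003623) = 3.74 + (+0.70) = 4.44.

4.44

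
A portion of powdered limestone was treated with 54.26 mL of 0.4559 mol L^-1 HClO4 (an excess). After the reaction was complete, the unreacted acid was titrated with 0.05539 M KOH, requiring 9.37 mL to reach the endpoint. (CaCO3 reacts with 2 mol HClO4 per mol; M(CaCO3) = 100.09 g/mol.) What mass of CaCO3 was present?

Total n(HClO4) added = 0.4559 x 0.05426 = 0.02474 mol.
n(KOH) used = 0.05539 x 0.009370 = 0.0005190 mol, which equals the excess n(HClO4).
So n(HClO4) consumed by the sample = 0.02474 - 0.0005190 = 0.02422 mol.
n(CaCO3) = 0.02422 / 2 = 0.01211 mol.
mass = 0.01211 mol x 100.09 g/mol = 1.21 g.

1.21 g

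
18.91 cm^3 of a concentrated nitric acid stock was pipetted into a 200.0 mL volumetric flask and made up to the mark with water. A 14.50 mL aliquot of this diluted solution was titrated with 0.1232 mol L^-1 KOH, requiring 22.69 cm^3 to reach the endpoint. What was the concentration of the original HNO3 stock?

n(KOH) = 0.1232 x 0.02269 = 0.002795 mol.
n(HNO3) in the aliquot = 0.002795 mol.
[diluted HNO3] = 0.002795 / 0.01450 = 0.1928 M.
Dilution factor = 200.0/18.91 = 10.58, so [stock] = 0.1928 x 10.58 = 2.04 M.

2.04 M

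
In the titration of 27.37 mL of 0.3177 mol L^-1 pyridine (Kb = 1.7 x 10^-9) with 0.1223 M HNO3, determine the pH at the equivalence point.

3.14

n(C5H5N) = 0.3177 x 0.02737 = 0.008695 mol; V(HNO3) at equivalence = 0.008695/0.1223 = 0.07110 L.
At equivalence the base is fully converted to C5H5NH+; total volume = 0.09847 L, so [C5H5NH+] = 0.008695/0.09847 = 0.08831 M.
Ka(C5H5NH+) = Kw/Kb = 1.0e-14 / 1.7 x 10^-9 = 5.88e-6.
[H^+] = sqrt(Ka x [C5H5NH+]) = sqrt(5.88e-6 x 0.08831) = 0.000721 M.
pH = -log(0.000721) = 3.14.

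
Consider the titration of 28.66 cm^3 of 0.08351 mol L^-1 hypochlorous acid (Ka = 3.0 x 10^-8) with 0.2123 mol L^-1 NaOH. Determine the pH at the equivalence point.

10.15

n(HClO) = 0.08351 x 0.02866 = 0.002393 mol; V(NaOH) at equivalence = 0.002393/0.2123 = 0.01127 L.
At equivalence all the acid is converted to ClO-; total volume = 0.02866 + 0.01127 = 0.03993 L, so [ClO-] = 0.002393/0.03993 = 0.05993 M.
Kb = Kw/Ka = 1.0e-14 / 3.0 x 10^-8 = 3.33e-7.
[OH^-] = sqrt(Kb x [ClO-]) = sqrt(3.33e-7 x 0.05993) = 0.000141 M.
pOH = 3.85, so pH = 14.00 - 3.85 = 10.15.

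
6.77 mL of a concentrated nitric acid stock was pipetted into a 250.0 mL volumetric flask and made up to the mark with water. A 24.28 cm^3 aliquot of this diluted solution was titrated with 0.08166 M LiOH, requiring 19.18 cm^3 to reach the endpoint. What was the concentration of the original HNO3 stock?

n(LiOH) = 0.08166 x 0.01918 = 0.001566 mol.
n(HNO3) in the aliquot = 0.001566 mol.
[diluted HNO3] = 0.001566 / 0.02428 = 0.06451 M.
Dilution factor = 250.0/6.770 = 36.93, so [stock] = 0.06451 x 36.93 = 2.38 M.

2.38 M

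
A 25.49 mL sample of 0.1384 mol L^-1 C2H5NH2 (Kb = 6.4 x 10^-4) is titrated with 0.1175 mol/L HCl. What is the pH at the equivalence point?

n(C2H5NH2) = 0.1384 x 0.02549 = 0.003528 mol; V(HCl) at equivalence = 0.003528/0.1175 = 0.03002 L.
At equivalence the base is fully converted to C2H5NH3+; total volume = 0.05551 L, so [C2H5NH3+] = 0.003528/0.05551 = 0.06355 M.
Ka(C2H5NH3+) = Kw/Kb = 1.0e-14 / 6.4 x 10^-4 = 1.56e-11.
[H^+] = sqrt(Ka x [C2H5NH3+]) = sqrt(1.56e-11 x 0.06355) = 9.96e-7 M.
pH = -log(9.96e-7) = 6.00.

6.00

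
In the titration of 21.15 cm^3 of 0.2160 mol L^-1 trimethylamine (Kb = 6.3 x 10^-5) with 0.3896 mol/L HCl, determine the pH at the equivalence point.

5.33

n((CH3)3N) = 0.2160 x 0.02115 = 0.004568 mol; V(HCl) at equivalence = 0.004568/0.3896 = 0.01173 L.
At equivalence the base is fully converted to (CH3)3NH+; total volume = 0.03288 L, so [(CH3)3NH+] = 0.004568/0.03288 = 0.1390 M.
Ka((CH3)3NH+) = Kw/Kb = 1.0e-14 / 6.3 x 10^-5 = 1.59e-10.
[H^+] = sqrt(Ka x [(CH3)3NH+]) = sqrt(1.59e-10 x 0.1390) = 4.70e-6 M.
pH = -log(4.70e-6) = 5.33.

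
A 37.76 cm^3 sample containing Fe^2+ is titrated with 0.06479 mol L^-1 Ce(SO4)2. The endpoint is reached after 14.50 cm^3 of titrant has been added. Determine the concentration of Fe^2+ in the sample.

0.0249 M

n(Ce(SO4)2) = 0.06479 x 0.01450 = 0.0009395 mol.
From the balanced equation, 1 mol Ce(SO4)2 reacts with 1 mol Fe^2+, so n(Fe^2+) = 0.0009395 x 1/1 = 0.0009395 mol.
[Fe^2+] = 0.0009395 / 0.03776 L = 0.0249 M.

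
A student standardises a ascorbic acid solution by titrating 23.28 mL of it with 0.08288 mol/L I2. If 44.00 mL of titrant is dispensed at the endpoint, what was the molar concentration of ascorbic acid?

0.157 M

n(I2) = 0.08288 x 0.04400 = 0.003647 mol.
From the balanced equation, 1 mol I2 reacts with 1 mol ascorbic acid, so n(ascorbic acid) = 0.003647 x 1/1 = 0.003647 mol.
[ascorbic acid] = 0.003647 / 0.02328 L = 0.157 M.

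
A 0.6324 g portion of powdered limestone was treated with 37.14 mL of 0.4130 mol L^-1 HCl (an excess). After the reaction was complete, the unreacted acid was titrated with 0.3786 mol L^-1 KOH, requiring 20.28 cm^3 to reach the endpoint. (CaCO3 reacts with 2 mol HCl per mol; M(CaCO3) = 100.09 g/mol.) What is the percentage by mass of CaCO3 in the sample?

60.6%

Total n(HCl) added = 0.4130 x 0.03714 = 0.01534 mol.
n(KOH) used = 0.3786 x 0.02028 = 0.007678 mol, which equals the excess n(HCl).
So n(HCl) consumed by the sample = 0.01534 - 0.007678 = 0.007661 mol.
n(CaCO3) = 0.007661 / 2 = 0.003830 mol.
mass CaCO3 = 0.003830 x 100.09 = 0.3834 g, so %CaCO3 = 0.3834/0.6324 x 100 = 60.6%.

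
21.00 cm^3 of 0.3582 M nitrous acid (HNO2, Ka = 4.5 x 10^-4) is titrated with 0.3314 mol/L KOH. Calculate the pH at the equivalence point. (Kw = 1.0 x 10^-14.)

n(HNO2) = 0.3582 x 0.02100 = 0.007522 mol; V(KOH) at equivalence = 0.007522/0.3314 = 0.02270 L.
At equivalence all the acid is converted to NO2-; total volume = 0.02100 + 0.02270 = 0.04370 L, so [NO2-] = 0.007522/0.04370 = 0.1721 M.
Kb = Kw/Ka = 1.0e-14 / 4.5 x 10^-4 = 2.22e-11.
[OH^-] = sqrt(Kb x [NO2-]) = sqrt(2.22e-11 x 0.1721) = 1.96e-6 M.
pOH = 5.71, so pH = 14.00 - 5.71 = 8.29.

8.29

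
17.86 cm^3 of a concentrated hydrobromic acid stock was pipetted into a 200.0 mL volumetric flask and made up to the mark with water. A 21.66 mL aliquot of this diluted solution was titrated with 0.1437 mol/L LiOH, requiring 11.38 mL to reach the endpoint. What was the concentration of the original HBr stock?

n(LiOH) = 0.1437 x 0.01138 = 0.001635 mol.
n(HBr) in the aliquot = 0.001635 mol.
[diluted HBr] = 0.001635 / 0.02166 = 0.07550 M.
Dilution factor = 200.0/17.86 = 11.20, so [stock] = 0.07550 x 11.20 = 0.845 M.

0.845 M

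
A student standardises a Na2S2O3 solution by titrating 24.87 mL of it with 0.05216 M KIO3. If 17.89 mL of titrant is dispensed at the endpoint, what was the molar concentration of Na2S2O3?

0.225 M

n(KIO3) = 0.05216 x 0.01789 = 0.0009331 mol.
From the balanced equation, 1 mol KIO3 reacts with 6 mol Na2S2O3, so n(Na2S2O3) = 0.0009331 x 6/1 = 0.005599 mol.
[Na2S2O3] = 0.005599 / 0.02487 L = 0.225 M.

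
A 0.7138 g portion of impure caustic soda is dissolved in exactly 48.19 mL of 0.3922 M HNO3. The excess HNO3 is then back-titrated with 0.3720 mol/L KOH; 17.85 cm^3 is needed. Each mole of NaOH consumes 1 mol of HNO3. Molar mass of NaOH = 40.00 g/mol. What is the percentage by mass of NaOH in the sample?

Total n(HNO3) added = 0.3922 x 0.04819 = 0.01890 mol.
n(KOH) used = 0.3720 x 0.01785 = 0.006640 mol, which equals the excess n(HNO3).
So n(HNO3) consumed by the sample = 0.01890 - 0.006640 = 0.01226 mol.
n(NaOH) = 0.01226 / 1 = 0.01226 mol.
mass NaOH = 0.01226 x 40.00 = 0.4904 g, so %NaOH = 0.4904/0.7138 x 100 = 68.7%.

68.7%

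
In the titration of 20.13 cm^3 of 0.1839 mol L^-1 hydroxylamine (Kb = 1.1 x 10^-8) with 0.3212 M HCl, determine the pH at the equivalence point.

n(NH2OH) = 0.1839 x 0.02013 = 0.003702 mol; V(HCl) at equivalence = 0.003702/0.3212 = 0.01153 L.
At equivalence the base is fully converted to NH3OH+; total volume = 0.03166 L, so [NH3OH+] = 0.003702/0.03166 = 0.1169 M.
Ka(NH3OH+) = Kw/Kb = 1.0e-14 / 1.1 x 10^-8 = 9.09e-7.
[H^+] = sqrt(Ka x [NH3OH+]) = sqrt(9.09e-7 x 0.1169) = 0.000326 M.
pH = -log(0.000326) = 3.49.

3.49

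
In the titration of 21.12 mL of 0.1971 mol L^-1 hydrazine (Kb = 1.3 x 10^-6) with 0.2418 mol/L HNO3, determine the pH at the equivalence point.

4.54

n(N2H4) = 0.1971 x 0.02112 = 0.004163 mol; V(HNO3) at equivalence = 0.004163/0.2418 = 0.01722 L.
At equivalence the base is fully converted to N2H5+; total volume = 0.03834 L, so [N2H5+] = 0.004163/0.03834 = 0.1086 M.
Ka(N2H5+) = Kw/Kb = 1.0e-14 / 1.3 x 10^-6 = 7.69e-9.
[H^+] = sqrt(Ka x [N2H5+]) = sqrt(7.69e-9 x 0.1086) = 2.89e-5 M.
pH = -log(2.89e-5) = 4.54.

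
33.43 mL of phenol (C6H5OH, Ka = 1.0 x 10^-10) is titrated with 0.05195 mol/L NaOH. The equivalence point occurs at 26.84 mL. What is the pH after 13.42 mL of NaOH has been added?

10.00

13.42 mL is exactly half the equivalence volume (26.84/2), i.e. the half-equivalence point.
There, n(HA) = n(A^-), so pH = pKa = -log(1.0 x 10^-10) = 10.00.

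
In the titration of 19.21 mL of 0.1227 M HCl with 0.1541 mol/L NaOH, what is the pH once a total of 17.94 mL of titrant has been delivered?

12.04

n(acid) = 0.1227 x 0.01921 = 0.002357 mol; n(NaOH) added = 0.1541 x 0.01794 = 0.002765 mol.
Base is in excess by 0.002765 - 0.002357 = 0.0004075 mol in a total volume of 0.03715 L.
[OH^-] = 0.0004075/0.03715 = 0.01097 M, so pOH = 1.96 and pH = 14.00 - 1.96 = 12.04.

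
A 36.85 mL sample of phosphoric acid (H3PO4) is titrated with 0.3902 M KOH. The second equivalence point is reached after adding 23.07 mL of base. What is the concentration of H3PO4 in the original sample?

n(KOH) = 0.3902 x 0.02307 = 0.009002 mol.
At the second equivalence point, 2 mol OH^- react per mol H3PO4, so n(H3PO4) = 0.009002 / 2 = 0.004501 mol.
[H3PO4] = 0.004501 / 0.03685 L = 0.122 M.

0.122 M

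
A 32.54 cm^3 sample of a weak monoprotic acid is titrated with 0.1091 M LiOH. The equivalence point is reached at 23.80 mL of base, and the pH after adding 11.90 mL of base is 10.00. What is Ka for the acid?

11.90 mL is half of the equivalence volume, so this is the half-equivalence point where [HA] = [A^-].
At half-equivalence pH = pKa, so pKa = 10.00.
Ka = 10^(-10.00) = 1.0 x 10^-10.

1.0 x 10^-10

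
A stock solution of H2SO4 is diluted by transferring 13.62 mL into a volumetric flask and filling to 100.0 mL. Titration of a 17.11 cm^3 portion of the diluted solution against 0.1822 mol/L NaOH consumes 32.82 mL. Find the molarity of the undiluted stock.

1.28 M

n(NaOH) = 0.1822 x 0.03282 = 0.005980 mol.
n(H2SO4) in the aliquot = 0.005980 x 1/2 = 0.002990 mol.
[diluted H2SO4] = 0.002990 / 0.01711 = 0.1747 M.
Dilution factor = 100.0/13.62 = 7.342, so [stock] = 0.1747 x 7.342 = 1.28 M.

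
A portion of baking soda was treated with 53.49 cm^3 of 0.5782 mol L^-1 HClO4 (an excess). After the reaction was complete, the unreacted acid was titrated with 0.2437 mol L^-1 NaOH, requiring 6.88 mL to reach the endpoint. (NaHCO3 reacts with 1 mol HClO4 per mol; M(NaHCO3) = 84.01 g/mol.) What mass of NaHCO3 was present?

2.46 g

Total n(HClO4) added = 0.5782 x 0.05349 = 0.03093 mol.
n(NaOH) used = 0.2437 x 0.006880 = 0.001677 mol, which equals the excess n(HClO4).
So n(HClO4) consumed by the sample = 0.03093 - 0.001677 = 0.02925 mol.
n(NaHCO3) = 0.02925 / 1 = 0.02925 mol.
mass = 0.02925 mol x 84.01 g/mol = 2.46 g.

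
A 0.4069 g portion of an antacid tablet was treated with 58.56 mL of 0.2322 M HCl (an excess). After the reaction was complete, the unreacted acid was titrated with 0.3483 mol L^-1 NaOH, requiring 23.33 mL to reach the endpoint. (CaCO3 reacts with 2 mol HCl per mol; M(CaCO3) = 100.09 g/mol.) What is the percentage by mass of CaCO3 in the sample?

Total n(HCl) added = 0.2322 x 0.05856 = 0.01360 mol.
n(NaOH) used = 0.3483 x 0.02333 = 0.008126 mol, which equals the excess n(HCl).
So n(HCl) consumed by the sample = 0.01360 - 0.008126 = 0.005472 mol.
n(CaCO3) = 0.005472 / 2 = 0.002736 mol.
mass CaCO3 = 0.002736 x 100.09 = 0.2738 g, so %CaCO3 = 0.2738/0.4069 x 100 = 67.3%.

67.3%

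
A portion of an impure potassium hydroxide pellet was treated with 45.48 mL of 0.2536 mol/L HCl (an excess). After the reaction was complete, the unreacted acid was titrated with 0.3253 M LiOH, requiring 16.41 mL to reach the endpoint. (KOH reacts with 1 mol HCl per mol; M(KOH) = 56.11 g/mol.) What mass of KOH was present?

0.348 g

Total n(HCl) added = 0.2536 x 0.04548 = 0.01153 mol.
n(LiOH) used = 0.3253 x 0.01641 = 0.005338 mol, which equals the excess n(HCl).
So n(HCl) consumed by the sample = 0.01153 - 0.005338 = 0.006196 mol.
n(KOH) = 0.006196 / 1 = 0.006196 mol.
mass = 0.006196 mol x 56.11 g/mol = 0.348 g.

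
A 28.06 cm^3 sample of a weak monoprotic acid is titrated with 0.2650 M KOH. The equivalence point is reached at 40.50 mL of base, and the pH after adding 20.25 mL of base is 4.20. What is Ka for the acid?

6.3 x 10^-5

20.25 mL is half of the equivalence volume, so this is the half-equivalence point where [HA] = [A^-].
At half-equivalence pH = pKa, so pKa = 4.20.
Ka = 10^(-4.20) = 6.3 x 10^-5.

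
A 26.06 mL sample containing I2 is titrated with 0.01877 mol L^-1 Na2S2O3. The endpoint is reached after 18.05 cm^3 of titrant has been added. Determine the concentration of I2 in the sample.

0.00650 M

n(Na2S2O3) = 0.01877 x 0.01805 = 0.0003388 mol.
From the balanced equation, 2 mol Na2S2O3 reacts with 1 mol I2, so n(I2) = 0.0003388 x 1/2 = 0.0001694 mol.
[I2] = 0.0001694 / 0.02606 L = 0.00650 M.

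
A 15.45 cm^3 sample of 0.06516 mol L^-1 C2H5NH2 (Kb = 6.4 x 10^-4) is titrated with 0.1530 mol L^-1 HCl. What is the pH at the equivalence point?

n(C2H5NH2) = 0.06516 x 0.01545 = 0.001007 mol; V(HCl) at equivalence = 0.001007/0.1530 = 0.006580 L.
At equivalence the base is fully converted to C2H5NH3+; total volume = 0.02203 L, so [C2H5NH3+] = 0.001007/0.02203 = 0.04570 M.
Ka(C2H5NH3+) = Kw/Kb = 1.0e-14 / 6.4 x 10^-4 = 1.56e-11.
[H^+] = sqrt(Ka x [C2H5NH3+]) = sqrt(1.56e-11 x 0.04570) = 8.45e-7 M.
pH = -log(8.45e-7) = 6.07.

6.07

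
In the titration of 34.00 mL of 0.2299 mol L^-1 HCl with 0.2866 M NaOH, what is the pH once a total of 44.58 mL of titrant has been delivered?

n(acid) = 0.2299 x 0.03400 = 0.007817 mol; n(NaOH) added = 0.2866 x 0.04458 = 0.01278 mol.
Base is in excess by 0.01278 - 0.007817 = 0.004960 mol in a total volume of 0.07858 L.
[OH^-] = 0.004960/0.07858 = 0.06312 M, so pOH = 1.20 and pH = 14.00 - 1.20 = 12.80.

12.80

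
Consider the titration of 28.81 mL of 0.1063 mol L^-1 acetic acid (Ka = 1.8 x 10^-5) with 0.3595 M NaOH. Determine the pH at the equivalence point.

8.83

n(CH3COOH) = 0.1063 x 0.02881 = 0.003063 mol; V(NaOH) at equivalence = 0.003063/0.3595 = 0.008519 L.
At equivalence all the acid is converted to CH3COO-; total volume = 0.02881 + 0.008519 = 0.03733 L, so [CH3COO-] = 0.003063/0.03733 = 0.08204 M.
Kb = Kw/Ka = 1.0e-14 / 1.8 x 10^-5 = 5.56e-10.
[OH^-] = sqrt(Kb x [CH3COO-]) = sqrt(5.56e-10 x 0.08204) = 6.75e-6 M.
pOH = 5.17, so pH = 14.00 - 5.17 = 8.83.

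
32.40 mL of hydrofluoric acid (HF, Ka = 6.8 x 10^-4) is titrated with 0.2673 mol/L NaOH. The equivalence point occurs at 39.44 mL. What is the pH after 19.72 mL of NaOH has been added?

3.17

19.72 mL is exactly half the equivalence volume (39.44/2), i.e. the half-equivalence point.
There, n(HA) = n(A^-), so pH = pKa = -log(6.8 x 10^-4) = 3.17.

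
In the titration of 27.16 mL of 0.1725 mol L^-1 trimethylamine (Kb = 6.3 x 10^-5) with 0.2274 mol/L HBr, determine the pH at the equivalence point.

5.40

n((CH3)3N) = 0.1725 x 0.02716 = 0.004685 mol; V(HBr) at equivalence = 0.004685/0.2274 = 0.02060 L.
At equivalence the base is fully converted to (CH3)3NH+; total volume = 0.04776 L, so [(CH3)3NH+] = 0.004685/0.04776 = 0.09809 M.
Ka((CH3)3NH+) = Kw/Kb = 1.0e-14 / 6.3 x 10^-5 = 1.59e-10.
[H^+] = sqrt(Ka x [(CH3)3NH+]) = sqrt(1.59e-10 x 0.09809) = 3.95e-6 M.
pH = -log(3.95e-6) = 5.40.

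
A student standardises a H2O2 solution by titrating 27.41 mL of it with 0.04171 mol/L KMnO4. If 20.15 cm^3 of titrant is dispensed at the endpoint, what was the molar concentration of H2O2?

0.0767 M

n(KMnO4) = 0.04171 x 0.02015 = 0.0008405 mol.
From the balanced equation, 2 mol KMnO4 reacts with 5 mol H2O2, so n(H2O2) = 0.0008405 x 5/2 = 0.002101 mol.
[H2O2] = 0.002101 / 0.02741 L = 0.0767 M.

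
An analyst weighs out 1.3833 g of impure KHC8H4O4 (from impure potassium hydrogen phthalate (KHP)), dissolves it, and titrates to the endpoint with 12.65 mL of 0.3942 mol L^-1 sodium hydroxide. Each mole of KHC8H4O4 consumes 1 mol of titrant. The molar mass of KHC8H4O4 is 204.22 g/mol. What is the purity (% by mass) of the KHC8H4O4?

n(NaOH) = 0.3942 x 0.01265 = 0.004987 mol.
n(KHC8H4O4) = 0.004987 / 1 = 0.004987 mol.
mass of KHC8H4O4 = 0.004987 x 204.22 = 1.018 g.
% purity = 1.018 / 1.3833 x 100 = 73.6%.

73.6%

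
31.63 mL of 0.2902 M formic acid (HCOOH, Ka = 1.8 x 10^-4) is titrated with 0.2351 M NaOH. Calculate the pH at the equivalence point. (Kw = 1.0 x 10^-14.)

8.43

n(HCOOH) = 0.2902 x 0.03163 = 0.009179 mol; V(NaOH) at equivalence = 0.009179/0.2351 = 0.03904 L.
At equivalence all the acid is converted to HCOO-; total volume = 0.03163 + 0.03904 = 0.07067 L, so [HCOO-] = 0.009179/0.07067 = 0.1299 M.
Kb = Kw/Ka = 1.0e-14 / 1.8 x 10^-4 = 5.56e-11.
[OH^-] = sqrt(Kb x [HCOO-]) = sqrt(5.56e-11 x 0.1299) = 2.69e-6 M.
pOH = 5.57, so pH = 14.00 - 5.57 = 8.43.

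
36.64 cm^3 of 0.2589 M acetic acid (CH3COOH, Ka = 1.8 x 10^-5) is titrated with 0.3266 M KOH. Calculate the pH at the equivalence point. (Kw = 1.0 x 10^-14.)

8.95

n(CH3COOH) = 0.2589 x 0.03664 = 0.009486 mol; V(KOH) at equivalence = 0.009486/0.3266 = 0.02904 L.
At equivalence all the acid is converted to CH3COO-; total volume = 0.03664 + 0.02904 = 0.06568 L, so [CH3COO-] = 0.009486/0.06568 = 0.1444 M.
Kb = Kw/Ka = 1.0e-14 / 1.8 x 10^-5 = 5.56e-10.
[OH^-] = sqrt(Kb x [CH3COO-]) = sqrt(5.56e-10 x 0.1444) = 8.96e-6 M.
pOH = 5.05, so pH = 14.00 - 5.05 = 8.95.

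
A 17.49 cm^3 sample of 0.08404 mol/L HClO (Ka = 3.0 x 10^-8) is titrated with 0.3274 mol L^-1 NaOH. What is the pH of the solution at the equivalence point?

10.17

n(HClO) = 0.08404 x 0.01749 = 0.001470 mol; V(NaOH) at equivalence = 0.001470/0.3274 = 0.004489 L.
At equivalence all the acid is converted to ClO-; total volume = 0.01749 + 0.004489 = 0.02198 L, so [ClO-] = 0.001470/0.02198 = 0.06687 M.
Kb = Kw/Ka = 1.0e-14 / 3.0 x 10^-8 = 3.33e-7.
[OH^-] = sqrt(Kb x [ClO-]) = sqrt(3.33e-7 x 0.06687) = 0.000149 M.
pOH = 3.83, so pH = 14.00 - 3.83 = 10.17.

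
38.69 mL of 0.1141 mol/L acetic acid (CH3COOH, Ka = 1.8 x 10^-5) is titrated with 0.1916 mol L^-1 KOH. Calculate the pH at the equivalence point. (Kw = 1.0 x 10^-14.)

n(CH3COOH) = 0.1141 x 0.03869 = 0.004415 mol; V(KOH) at equivalence = 0.004415/0.1916 = 0.02304 L.
At equivalence all the acid is converted to CH3COO-; total volume = 0.03869 + 0.02304 = 0.06173 L, so [CH3COO-] = 0.004415/0.06173 = 0.07151 M.
Kb = Kw/Ka = 1.0e-14 / 1.8 x 10^-5 = 5.56e-10.
[OH^-] = sqrt(Kb x [CH3COO-]) = sqrt(5.56e-10 x 0.07151) = 6.30e-6 M.
pOH = 5.20, so pH = 14.00 - 5.20 = 8.80.

8.80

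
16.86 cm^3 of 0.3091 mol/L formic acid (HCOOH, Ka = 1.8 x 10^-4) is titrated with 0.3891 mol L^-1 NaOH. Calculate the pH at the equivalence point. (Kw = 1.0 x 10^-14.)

8.49

n(HCOOH) = 0.3091 x 0.01686 = 0.005211 mol; V(NaOH) at equivalence = 0.005211/0.3891 = 0.01339 L.
At equivalence all the acid is converted to HCOO-; total volume = 0.01686 + 0.01339 = 0.03025 L, so [HCOO-] = 0.005211/0.03025 = 0.1723 M.
Kb = Kw/Ka = 1.0e-14 / 1.8 x 10^-4 = 5.56e-11.
[OH^-] = sqrt(Kb x [HCOO-]) = sqrt(5.56e-11 x 0.1723) = 3.09e-6 M.
pOH = 5.51, so pH = 14.00 - 5.51 = 8.49.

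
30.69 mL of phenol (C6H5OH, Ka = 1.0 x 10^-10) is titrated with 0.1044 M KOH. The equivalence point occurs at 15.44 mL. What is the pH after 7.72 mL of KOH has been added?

7.72 mL is exactly half the equivalence volume (15.44/2), i.e. the half-equivalence point.
There, n(HA) = n(A^-), so pH = pKa = -log(1.0 x 10^-10) = 10.00.

10.00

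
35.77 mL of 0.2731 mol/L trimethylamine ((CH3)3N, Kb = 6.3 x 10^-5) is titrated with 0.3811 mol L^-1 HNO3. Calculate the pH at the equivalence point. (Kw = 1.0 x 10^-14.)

n((CH3)3N) = 0.2731 x 0.03577 = 0.009769 mol; V(HNO3) at equivalence = 0.009769/0.3811 = 0.02563 L.
At equivalence the base is fully converted to (CH3)3NH+; total volume = 0.06140 L, so [(CH3)3NH+] = 0.009769/0.06140 = 0.1591 M.
Ka((CH3)3NH+) = Kw/Kb = 1.0e-14 / 6.3 x 10^-5 = 1.59e-10.
[H^+] = sqrt(Ka x [(CH3)3NH+]) = sqrt(1.59e-10 x 0.1591) = 5.03e-6 M.
pH = -log(5.03e-6) = 5.30.

5.30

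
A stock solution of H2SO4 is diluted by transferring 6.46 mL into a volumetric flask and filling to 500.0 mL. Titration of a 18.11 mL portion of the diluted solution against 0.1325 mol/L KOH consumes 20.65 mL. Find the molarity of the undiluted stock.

5.85 M

n(KOH) = 0.1325 x 0.02065 = 0.002736 mol.
n(H2SO4) in the aliquot = 0.002736 x 1/2 = 0.001368 mol.
[diluted H2SO4] = 0.001368 / 0.01811 = 0.07554 M.
Dilution factor = 500.0/6.460 = 77.40, so [stock] = 0.07554 x 77.40 = 5.85 M.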